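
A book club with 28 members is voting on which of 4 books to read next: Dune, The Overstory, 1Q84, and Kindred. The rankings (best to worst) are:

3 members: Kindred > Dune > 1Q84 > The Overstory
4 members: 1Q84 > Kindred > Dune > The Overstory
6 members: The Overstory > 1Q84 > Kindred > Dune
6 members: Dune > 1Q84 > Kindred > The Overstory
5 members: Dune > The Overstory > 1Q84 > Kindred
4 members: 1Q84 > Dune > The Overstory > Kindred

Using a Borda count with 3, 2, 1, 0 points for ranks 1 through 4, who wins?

Dune: 3·2 + 4·1 + 6·0 + 6·3 + 5·3 + 4·2 = 51
The Overstory: 3·0 + 4·0 + 6·3 + 6·0 + 5·2 + 4·1 = 32
1Q84: 3·1 + 4·3 + 6·2 + 6·2 + 5·1 + 4·3 = 56
Kindred: 3·3 + 4·2 + 6·1 + 6·1 + 5·0 + 4·0 = 29
1Q84 has the highest Borda score (56).

1Q84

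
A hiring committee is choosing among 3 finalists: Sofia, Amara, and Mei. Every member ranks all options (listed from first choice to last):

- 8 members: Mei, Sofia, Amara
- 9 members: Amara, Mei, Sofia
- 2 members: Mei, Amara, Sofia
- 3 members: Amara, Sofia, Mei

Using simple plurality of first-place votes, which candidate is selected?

First-place votes: Sofia 0, Amara 12, Mei 10.
Amara has the most first-place votes.

Amara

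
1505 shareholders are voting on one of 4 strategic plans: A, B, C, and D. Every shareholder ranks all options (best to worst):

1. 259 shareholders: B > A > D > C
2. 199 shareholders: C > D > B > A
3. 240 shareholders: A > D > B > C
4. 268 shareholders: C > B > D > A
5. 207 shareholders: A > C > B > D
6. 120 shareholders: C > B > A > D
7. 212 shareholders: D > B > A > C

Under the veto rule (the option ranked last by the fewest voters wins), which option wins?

Last-place votes: A 467, B 0, C 711, D 327.
B is ranked last by the fewest voters, so B wins.

B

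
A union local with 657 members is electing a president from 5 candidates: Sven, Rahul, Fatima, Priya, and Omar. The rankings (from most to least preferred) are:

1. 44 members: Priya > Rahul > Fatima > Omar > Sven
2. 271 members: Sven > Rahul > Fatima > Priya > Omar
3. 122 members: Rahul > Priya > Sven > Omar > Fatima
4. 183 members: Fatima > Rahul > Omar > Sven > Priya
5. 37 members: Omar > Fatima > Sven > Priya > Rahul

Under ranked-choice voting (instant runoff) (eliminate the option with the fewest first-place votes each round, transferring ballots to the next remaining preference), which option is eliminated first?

Omar

Round 1: Sven 271, Rahul 122, Fatima 183, Priya 44, Omar 37. Eliminate Omar.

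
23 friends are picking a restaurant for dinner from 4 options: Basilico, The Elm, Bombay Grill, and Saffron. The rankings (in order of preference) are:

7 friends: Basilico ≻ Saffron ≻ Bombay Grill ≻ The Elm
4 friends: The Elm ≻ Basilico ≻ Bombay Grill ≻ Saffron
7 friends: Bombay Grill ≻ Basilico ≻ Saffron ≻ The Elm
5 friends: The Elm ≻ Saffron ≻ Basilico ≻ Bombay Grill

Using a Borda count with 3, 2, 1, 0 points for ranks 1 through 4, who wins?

Basilico

Basilico: 7·3 + 4·2 + 7·2 + 5·1 = 48
The Elm: 7·0 + 4·3 + 7·0 + 5·3 = 27
Bombay Grill: 7·1 + 4·1 + 7·3 + 5·0 = 32
Saffron: 7·2 + 4·0 + 7·1 + 5·2 = 31
Basilico has the highest Borda score (48).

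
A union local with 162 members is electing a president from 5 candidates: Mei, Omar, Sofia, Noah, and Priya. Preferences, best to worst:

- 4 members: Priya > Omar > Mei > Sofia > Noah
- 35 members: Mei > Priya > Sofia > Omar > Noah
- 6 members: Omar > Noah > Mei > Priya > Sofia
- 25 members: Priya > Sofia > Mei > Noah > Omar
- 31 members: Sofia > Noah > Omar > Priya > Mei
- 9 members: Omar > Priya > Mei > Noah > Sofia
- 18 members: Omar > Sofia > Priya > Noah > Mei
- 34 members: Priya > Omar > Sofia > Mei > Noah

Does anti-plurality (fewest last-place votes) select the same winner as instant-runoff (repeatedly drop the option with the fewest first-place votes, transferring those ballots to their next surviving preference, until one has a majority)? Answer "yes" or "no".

yes

Anti-plurality — last-place votes: Mei 49, Omar 25, Sofia 15, Noah 73, Priya 0. Winner: Priya.
Instant-runoff — R1 Mei 35, Omar 33, Sofia 31, Noah 0, Priya 63 (Noah out); R2 Mei 35, Omar 33, Sofia 31, Priya 63 (Sofia out); R3 Mei 35, Omar 64, Priya 63 (Mei out); R4 Omar 64, Priya 98 (Priya winner). Winner: Priya.
The two methods agree.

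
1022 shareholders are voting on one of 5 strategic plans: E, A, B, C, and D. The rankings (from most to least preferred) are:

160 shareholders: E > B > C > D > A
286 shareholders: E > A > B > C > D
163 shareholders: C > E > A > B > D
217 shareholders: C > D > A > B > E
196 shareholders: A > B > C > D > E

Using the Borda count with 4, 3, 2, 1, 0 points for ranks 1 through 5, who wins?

C

E: 160·4 + 286·4 + 163·3 + 217·0 + 196·0 = 2273
A: 160·0 + 286·3 + 163·2 + 217·2 + 196·4 = 2402
B: 160·3 + 286·2 + 163·1 + 217·1 + 196·3 = 2020
C: 160·2 + 286·1 + 163·4 + 217·4 + 196·2 = 2518
D: 160·1 + 286·0 + 163·0 + 217·3 + 196·1 = 1007
C has the highest Borda score (2518).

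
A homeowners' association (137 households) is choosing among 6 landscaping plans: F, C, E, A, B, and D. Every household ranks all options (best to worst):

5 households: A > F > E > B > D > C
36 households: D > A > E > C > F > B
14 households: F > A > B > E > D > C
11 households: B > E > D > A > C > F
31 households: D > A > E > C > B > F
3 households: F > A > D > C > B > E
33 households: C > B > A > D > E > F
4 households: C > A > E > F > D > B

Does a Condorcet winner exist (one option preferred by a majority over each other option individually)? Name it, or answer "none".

D

D vs F: 111–26 for D.
D vs C: 100–37 for D.
D vs E: 103–34 for D.
D vs A: 78–59 for D.
D vs B: 74–63 for D.
D beats every other option head-to-head.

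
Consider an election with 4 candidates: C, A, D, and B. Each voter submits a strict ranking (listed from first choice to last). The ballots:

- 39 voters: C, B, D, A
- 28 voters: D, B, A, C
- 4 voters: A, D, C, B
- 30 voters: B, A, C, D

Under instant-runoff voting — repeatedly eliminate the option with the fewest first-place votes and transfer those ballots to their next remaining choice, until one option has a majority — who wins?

Round 1: C 39, A 4, D 28, B 30. Eliminate A.
Round 2: C 39, D 32, B 30. Eliminate B.
Round 3: C 69, D 32. C has a majority.

C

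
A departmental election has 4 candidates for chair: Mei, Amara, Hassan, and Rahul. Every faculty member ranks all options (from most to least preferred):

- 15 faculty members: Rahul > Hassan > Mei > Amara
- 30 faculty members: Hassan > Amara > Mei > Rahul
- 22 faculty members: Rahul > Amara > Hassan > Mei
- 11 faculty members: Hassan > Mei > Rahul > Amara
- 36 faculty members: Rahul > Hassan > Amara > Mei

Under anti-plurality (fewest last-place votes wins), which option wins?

Hassan

Last-place votes: Mei 58, Amara 26, Hassan 0, Rahul 30.
Hassan is ranked last by the fewest voters, so Hassan wins.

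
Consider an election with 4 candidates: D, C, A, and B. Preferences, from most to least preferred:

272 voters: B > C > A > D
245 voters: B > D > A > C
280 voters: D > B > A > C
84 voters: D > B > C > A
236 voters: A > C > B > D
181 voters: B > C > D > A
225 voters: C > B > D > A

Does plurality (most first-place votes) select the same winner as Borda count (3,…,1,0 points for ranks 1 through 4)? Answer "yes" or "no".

Plurality — first-place votes: D 364, C 225, A 236, B 698. Winner: B.
Borda — scores: D 1988, C 2137, A 1505, B 3508. Winner: B.
The two methods agree.

yes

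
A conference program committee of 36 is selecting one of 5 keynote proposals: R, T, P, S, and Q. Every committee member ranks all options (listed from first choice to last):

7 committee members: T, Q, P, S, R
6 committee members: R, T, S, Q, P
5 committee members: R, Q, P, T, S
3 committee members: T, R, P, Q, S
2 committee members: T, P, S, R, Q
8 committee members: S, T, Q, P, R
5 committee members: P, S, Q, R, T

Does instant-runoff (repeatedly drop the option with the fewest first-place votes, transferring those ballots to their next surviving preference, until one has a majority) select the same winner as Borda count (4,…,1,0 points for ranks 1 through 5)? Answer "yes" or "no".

Instant-runoff — R1 R 11, T 12, P 5, S 8, Q 0 (Q out); R2 R 11, T 12, P 5, S 8 (P out); R3 R 11, T 12, S 13 (R out); R4 T 23, S 13 (T winner). Winner: T.
Borda — scores: R 60, T 95, P 64, S 70, Q 71. Winner: T.
The two methods agree.

yes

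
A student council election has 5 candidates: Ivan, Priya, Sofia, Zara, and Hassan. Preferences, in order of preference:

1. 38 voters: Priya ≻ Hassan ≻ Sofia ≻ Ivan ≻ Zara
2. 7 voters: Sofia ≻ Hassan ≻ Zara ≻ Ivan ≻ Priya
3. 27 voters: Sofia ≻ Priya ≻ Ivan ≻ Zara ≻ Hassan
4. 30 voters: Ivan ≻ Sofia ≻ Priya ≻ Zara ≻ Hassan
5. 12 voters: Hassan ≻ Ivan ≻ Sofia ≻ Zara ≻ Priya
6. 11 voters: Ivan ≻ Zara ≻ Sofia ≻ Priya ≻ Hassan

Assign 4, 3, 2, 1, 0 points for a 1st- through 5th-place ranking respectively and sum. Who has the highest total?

Ivan: 38·1 + 7·1 + 27·2 + 30·4 + 12·3 + 11·4 = 299
Priya: 38·4 + 7·0 + 27·3 + 30·2 + 12·0 + 11·1 = 304
Sofia: 38·2 + 7·4 + 27·4 + 30·3 + 12·2 + 11·2 = 348
Zara: 38·0 + 7·2 + 27·1 + 30·1 + 12·1 + 11·3 = 116
Hassan: 38·3 + 7·3 + 27·0 + 30·0 + 12·4 + 11·0 = 183
Sofia has the highest Borda score (348).

Sofia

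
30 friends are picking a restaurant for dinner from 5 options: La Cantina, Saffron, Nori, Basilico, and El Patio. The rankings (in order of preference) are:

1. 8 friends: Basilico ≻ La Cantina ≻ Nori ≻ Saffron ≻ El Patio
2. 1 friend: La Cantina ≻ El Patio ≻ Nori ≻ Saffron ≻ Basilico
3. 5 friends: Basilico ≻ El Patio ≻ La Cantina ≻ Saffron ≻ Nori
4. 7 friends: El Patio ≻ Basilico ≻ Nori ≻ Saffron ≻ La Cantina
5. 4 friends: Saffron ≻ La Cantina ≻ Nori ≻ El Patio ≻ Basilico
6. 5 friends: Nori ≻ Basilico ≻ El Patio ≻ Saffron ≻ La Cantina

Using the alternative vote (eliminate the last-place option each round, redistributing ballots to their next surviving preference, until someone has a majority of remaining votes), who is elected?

Basilico

Round 1: La Cantina 1, Saffron 4, Nori 5, Basilico 13, El Patio 7. Eliminate La Cantina.
Round 2: Saffron 4, Nori 5, Basilico 13, El Patio 8. Eliminate Saffron.
Round 3: Nori 9, Basilico 13, El Patio 8. Eliminate El Patio.
Round 4: Nori 10, Basilico 20. Basilico has a majority.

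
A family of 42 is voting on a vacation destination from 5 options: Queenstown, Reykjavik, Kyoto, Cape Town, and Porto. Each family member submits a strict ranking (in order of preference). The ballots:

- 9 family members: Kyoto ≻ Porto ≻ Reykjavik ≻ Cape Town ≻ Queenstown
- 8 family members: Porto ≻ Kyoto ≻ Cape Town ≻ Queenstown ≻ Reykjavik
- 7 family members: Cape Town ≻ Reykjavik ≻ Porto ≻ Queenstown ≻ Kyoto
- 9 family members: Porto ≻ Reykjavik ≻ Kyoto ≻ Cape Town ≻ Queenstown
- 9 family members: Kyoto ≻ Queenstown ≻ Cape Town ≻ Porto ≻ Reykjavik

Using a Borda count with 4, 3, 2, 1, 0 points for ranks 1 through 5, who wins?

Porto

Queenstown: 9·0 + 8·1 + 7·1 + 9·0 + 9·3 = 42
Reykjavik: 9·2 + 8·0 + 7·3 + 9·3 + 9·0 = 66
Kyoto: 9·4 + 8·3 + 7·0 + 9·2 + 9·4 = 114
Cape Town: 9·1 + 8·2 + 7·4 + 9·1 + 9·2 = 80
Porto: 9·3 + 8·4 + 7·2 + 9·4 + 9·1 = 118
Porto has the highest Borda score (118).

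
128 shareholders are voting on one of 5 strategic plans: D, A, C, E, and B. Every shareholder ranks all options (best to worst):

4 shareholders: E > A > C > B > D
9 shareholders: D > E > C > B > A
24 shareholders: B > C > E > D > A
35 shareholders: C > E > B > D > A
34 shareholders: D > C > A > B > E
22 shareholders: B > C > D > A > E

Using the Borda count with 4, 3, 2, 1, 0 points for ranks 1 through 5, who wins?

D: 4·0 + 9·4 + 24·1 + 35·1 + 34·4 + 22·2 = 275
A: 4·3 + 9·0 + 24·0 + 35·0 + 34·2 + 22·1 = 102
C: 4·2 + 9·2 + 24·3 + 35·4 + 34·3 + 22·3 = 406
E: 4·4 + 9·3 + 24·2 + 35·3 + 34·0 + 22·0 = 196
B: 4·1 + 9·1 + 24·4 + 35·2 + 34·1 + 22·4 = 301
C has the highest Borda score (406).

C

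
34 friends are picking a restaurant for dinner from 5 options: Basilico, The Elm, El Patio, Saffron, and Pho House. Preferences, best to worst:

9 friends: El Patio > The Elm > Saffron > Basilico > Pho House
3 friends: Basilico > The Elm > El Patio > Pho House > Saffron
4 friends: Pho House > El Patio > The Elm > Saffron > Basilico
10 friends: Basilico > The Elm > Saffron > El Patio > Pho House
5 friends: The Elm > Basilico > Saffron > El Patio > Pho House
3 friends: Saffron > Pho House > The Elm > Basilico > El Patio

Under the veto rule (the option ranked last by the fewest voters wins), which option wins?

Last-place votes: Basilico 4, The Elm 0, El Patio 3, Saffron 3, Pho House 24.
The Elm is ranked last by the fewest voters, so The Elm wins.

The Elm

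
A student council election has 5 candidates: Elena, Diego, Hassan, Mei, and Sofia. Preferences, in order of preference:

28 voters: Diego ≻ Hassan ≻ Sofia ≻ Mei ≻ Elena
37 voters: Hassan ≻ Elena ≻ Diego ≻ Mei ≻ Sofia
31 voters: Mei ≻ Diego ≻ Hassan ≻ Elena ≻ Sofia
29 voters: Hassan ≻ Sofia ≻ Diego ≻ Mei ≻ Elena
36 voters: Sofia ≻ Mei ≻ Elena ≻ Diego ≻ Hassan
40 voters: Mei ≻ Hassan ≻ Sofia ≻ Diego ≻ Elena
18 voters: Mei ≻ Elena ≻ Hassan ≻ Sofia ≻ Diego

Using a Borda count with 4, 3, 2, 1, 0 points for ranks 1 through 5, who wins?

Hassan

Elena: 28·0 + 37·3 + 31·1 + 29·0 + 36·2 + 40·0 + 18·3 = 268
Diego: 28·4 + 37·2 + 31·3 + 29·2 + 36·1 + 40·1 + 18·0 = 413
Hassan: 28·3 + 37·4 + 31·2 + 29·4 + 36·0 + 40·3 + 18·2 = 566
Mei: 28·1 + 37·1 + 31·4 + 29·1 + 36·3 + 40·4 + 18·4 = 558
Sofia: 28·2 + 37·0 + 31·0 + 29·3 + 36·4 + 40·2 + 18·1 = 385
Hassan has the highest Borda score (566).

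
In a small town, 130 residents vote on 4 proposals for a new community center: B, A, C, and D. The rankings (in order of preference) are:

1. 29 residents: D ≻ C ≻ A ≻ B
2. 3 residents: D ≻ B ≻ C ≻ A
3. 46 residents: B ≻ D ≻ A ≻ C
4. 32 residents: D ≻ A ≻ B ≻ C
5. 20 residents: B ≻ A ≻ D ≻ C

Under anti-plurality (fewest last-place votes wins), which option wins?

Last-place votes: B 29, A 3, C 98, D 0.
D is ranked last by the fewest voters, so D wins.

D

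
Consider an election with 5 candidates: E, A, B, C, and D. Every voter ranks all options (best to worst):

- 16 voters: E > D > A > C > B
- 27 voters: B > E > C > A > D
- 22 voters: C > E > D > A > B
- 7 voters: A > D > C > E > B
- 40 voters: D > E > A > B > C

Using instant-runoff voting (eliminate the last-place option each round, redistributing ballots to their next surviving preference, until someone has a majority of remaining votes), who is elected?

D

Round 1: E 16, A 7, B 27, C 22, D 40. Eliminate A.
Round 2: E 16, B 27, C 22, D 47. Eliminate E.
Round 3: B 27, C 22, D 63. D has a majority.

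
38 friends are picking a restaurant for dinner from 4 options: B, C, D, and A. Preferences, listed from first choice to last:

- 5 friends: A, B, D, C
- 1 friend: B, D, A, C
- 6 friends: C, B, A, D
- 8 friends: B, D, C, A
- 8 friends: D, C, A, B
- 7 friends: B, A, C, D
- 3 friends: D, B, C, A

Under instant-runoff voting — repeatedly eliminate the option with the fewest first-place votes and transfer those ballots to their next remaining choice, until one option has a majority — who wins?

Round 1: B 16, C 6, D 11, A 5. Eliminate A.
Round 2: B 21, C 6, D 11. B has a majority.

B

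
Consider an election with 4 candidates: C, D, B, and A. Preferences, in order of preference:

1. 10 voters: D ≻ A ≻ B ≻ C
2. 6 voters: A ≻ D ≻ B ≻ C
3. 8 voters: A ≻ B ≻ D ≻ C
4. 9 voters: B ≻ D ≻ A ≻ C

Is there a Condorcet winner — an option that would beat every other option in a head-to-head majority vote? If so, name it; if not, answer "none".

none

Checking pairwise contests:
D beats C 33–0.
B beats D 17–16.
A beats B 24–9.
D beats A 19–14.
Every option loses at least one head-to-head, so there is no Condorcet winner.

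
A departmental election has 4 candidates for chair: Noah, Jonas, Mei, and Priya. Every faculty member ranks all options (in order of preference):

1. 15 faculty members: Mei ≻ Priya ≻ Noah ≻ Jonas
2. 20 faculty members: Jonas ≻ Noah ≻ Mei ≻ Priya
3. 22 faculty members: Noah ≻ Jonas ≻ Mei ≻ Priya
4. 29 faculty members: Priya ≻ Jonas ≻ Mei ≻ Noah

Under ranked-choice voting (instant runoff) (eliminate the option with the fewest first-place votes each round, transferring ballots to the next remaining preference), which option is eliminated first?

Mei

Round 1: Noah 22, Jonas 20, Mei 15, Priya 29. Eliminate Mei.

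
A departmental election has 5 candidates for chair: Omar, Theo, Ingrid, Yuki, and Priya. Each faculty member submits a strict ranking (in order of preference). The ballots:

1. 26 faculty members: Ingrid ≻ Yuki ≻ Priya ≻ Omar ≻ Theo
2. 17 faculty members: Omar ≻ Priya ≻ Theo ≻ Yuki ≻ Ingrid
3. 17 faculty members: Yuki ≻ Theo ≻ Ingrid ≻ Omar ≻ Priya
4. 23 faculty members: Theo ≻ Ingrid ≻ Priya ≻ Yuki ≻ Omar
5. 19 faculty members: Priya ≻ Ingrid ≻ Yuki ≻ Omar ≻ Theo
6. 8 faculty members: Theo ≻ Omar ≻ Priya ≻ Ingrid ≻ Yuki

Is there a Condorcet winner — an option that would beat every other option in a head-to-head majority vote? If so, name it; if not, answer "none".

none

Checking pairwise contests:
Ingrid beats Omar 85–25.
Omar beats Theo 62–48.
Theo beats Ingrid 65–45.
Ingrid beats Yuki 76–34.
Ingrid beats Priya 66–44.
Every option loses at least one head-to-head, so there is no Condorcet winner.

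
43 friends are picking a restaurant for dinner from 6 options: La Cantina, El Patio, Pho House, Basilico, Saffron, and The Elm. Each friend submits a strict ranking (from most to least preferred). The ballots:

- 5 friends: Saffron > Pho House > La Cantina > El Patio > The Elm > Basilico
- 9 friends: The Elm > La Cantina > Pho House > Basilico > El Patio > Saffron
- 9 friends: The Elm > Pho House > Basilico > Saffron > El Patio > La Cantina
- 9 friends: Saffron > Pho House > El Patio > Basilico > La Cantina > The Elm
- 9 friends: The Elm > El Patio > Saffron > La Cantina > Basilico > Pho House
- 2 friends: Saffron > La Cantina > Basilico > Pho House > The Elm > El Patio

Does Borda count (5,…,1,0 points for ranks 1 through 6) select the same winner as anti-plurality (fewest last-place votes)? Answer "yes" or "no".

no

Borda — scores: La Cantina 86, El Patio 91, Pho House 123, Basilico 78, Saffron 125, The Elm 142. Winner: The Elm.
Anti-plurality — last-place votes: La Cantina 9, El Patio 2, Pho House 9, Basilico 5, Saffron 9, The Elm 9. Winner: El Patio.
The two methods disagree.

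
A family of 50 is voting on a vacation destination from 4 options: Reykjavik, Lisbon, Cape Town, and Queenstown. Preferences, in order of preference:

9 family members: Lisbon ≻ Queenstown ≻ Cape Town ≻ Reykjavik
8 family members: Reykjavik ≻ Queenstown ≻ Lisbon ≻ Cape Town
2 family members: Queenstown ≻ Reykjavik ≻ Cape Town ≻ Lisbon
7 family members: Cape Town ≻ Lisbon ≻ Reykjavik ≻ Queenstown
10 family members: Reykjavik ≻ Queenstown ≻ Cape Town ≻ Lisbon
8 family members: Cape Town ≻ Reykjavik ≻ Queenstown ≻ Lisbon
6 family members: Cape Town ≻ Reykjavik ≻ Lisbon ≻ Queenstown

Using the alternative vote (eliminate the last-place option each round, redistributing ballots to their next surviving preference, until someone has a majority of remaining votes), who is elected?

Cape Town

Round 1: Reykjavik 18, Lisbon 9, Cape Town 21, Queenstown 2. Eliminate Queenstown.
Round 2: Reykjavik 20, Lisbon 9, Cape Town 21. Eliminate Lisbon.
Round 3: Reykjavik 20, Cape Town 30. Cape Town has a majority.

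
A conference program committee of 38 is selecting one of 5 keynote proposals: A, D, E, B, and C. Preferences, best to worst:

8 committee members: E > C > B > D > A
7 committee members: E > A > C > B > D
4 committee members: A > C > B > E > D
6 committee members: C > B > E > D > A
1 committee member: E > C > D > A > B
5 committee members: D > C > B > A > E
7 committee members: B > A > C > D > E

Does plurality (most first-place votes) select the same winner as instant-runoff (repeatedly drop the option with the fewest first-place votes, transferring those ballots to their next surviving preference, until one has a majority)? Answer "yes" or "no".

Plurality — first-place votes: A 4, D 5, E 16, B 7, C 6. Winner: E.
Instant-runoff — R1 A 4, D 5, E 16, B 7, C 6 (A out); R2 D 5, E 16, B 7, C 10 (D out); R3 E 16, B 7, C 15 (B out); R4 E 16, C 22 (C winner). Winner: C.
The two methods disagree.

no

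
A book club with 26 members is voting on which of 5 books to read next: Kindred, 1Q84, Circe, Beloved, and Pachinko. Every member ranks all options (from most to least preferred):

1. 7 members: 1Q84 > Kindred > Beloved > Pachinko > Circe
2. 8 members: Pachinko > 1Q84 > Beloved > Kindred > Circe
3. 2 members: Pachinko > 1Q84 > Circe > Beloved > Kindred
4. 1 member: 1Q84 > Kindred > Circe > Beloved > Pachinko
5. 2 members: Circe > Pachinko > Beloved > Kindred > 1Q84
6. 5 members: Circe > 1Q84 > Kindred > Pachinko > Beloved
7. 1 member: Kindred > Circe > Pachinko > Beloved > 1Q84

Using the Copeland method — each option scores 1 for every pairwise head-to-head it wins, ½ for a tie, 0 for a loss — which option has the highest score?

1Q84

Kindred: beats Circe, Beloved, and Pachinko; loses to 1Q84 → score 3.
1Q84: beats Kindred, Circe, and Beloved; ties Pachinko → score 3.5.
Circe: loses to Kindred, 1Q84, Beloved, and Pachinko → score 0.
Beloved: beats Circe; loses to Kindred, 1Q84, and Pachinko → score 1.
Pachinko: beats Circe and Beloved; ties 1Q84; loses to Kindred → score 2.5.
1Q84 has the best pairwise record.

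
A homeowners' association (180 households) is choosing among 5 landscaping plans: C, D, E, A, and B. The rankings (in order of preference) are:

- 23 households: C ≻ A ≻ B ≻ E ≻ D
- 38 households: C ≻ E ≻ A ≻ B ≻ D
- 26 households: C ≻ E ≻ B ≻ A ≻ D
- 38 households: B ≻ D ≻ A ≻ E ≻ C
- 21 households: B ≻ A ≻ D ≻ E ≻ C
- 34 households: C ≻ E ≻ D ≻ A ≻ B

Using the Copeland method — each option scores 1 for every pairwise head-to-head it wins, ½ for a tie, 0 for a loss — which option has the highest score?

C

C: beats D, E, A, and B → score 4.
D: loses to C, E, A, and B → score 0.
E: beats D, A, and B; loses to C → score 3.
A: beats D and B; loses to C and E → score 2.
B: beats D; loses to C, E, and A → score 1.
C has the best pairwise record.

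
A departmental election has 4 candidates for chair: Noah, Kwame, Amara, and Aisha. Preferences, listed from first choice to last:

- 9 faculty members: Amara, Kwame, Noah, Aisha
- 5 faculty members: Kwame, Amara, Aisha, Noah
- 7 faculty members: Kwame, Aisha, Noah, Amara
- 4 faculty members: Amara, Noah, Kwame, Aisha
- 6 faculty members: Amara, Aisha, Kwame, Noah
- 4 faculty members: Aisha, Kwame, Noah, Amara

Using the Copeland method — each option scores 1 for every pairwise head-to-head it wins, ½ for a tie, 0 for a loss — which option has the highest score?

Noah: loses to Kwame, Amara, and Aisha → score 0.
Kwame: beats Noah and Aisha; loses to Amara → score 2.
Amara: beats Noah, Kwame, and Aisha → score 3.
Aisha: beats Noah; loses to Kwame and Amara → score 1.
Amara has the best pairwise record.

Amara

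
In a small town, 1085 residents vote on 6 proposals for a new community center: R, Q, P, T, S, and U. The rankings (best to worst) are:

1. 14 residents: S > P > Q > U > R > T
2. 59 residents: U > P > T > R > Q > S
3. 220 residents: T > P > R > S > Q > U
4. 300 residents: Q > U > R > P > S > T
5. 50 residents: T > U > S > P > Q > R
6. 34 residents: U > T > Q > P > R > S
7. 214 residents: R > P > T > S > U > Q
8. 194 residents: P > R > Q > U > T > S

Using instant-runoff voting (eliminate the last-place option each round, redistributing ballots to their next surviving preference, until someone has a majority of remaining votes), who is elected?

P

Round 1: R 214, Q 300, P 194, T 270, S 14, U 93. Eliminate S.
Round 2: R 214, Q 300, P 208, T 270, U 93. Eliminate U.
Round 3: R 214, Q 300, P 267, T 304. Eliminate R.
Round 4: Q 300, P 481, T 304. Eliminate Q.
Round 5: P 781, T 304. P has a majority.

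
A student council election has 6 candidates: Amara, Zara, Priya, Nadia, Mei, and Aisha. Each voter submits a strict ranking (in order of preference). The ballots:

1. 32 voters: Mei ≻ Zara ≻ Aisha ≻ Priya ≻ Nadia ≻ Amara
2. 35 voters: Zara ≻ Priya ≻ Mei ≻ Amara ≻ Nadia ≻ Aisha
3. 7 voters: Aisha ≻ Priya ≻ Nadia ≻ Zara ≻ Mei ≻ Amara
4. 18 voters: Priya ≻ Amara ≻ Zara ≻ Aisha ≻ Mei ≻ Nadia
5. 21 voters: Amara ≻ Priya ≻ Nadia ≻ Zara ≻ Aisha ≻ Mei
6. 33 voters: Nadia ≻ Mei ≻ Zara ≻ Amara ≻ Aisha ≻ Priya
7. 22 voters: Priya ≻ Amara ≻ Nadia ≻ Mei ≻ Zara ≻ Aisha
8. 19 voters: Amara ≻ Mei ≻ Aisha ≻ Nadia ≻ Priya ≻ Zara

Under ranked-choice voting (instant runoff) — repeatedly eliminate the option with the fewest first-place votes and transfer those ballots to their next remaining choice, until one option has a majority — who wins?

Zara

Round 1: Amara 40, Zara 35, Priya 40, Nadia 33, Mei 32, Aisha 7. Eliminate Aisha.
Round 2: Amara 40, Zara 35, Priya 47, Nadia 33, Mei 32. Eliminate Mei.
Round 3: Amara 40, Zara 67, Priya 47, Nadia 33. Eliminate Nadia.
Round 4: Amara 40, Zara 100, Priya 47. Zara has a majority.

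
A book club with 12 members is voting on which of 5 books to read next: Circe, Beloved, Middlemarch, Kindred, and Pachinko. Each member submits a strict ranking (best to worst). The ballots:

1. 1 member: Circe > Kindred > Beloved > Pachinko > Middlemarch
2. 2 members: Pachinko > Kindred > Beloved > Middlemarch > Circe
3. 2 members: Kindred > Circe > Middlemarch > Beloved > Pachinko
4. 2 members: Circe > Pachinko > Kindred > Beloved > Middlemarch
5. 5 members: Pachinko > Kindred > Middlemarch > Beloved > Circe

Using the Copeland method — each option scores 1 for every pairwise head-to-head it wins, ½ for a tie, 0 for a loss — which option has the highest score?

Circe: loses to Beloved, Middlemarch, Kindred, and Pachinko → score 0.
Beloved: beats Circe; loses to Middlemarch, Kindred, and Pachinko → score 1.
Middlemarch: beats Circe and Beloved; loses to Kindred and Pachinko → score 2.
Kindred: beats Circe, Beloved, and Middlemarch; loses to Pachinko → score 3.
Pachinko: beats Circe, Beloved, Middlemarch, and Kindred → score 4.
Pachinko has the best pairwise record.

Pachinko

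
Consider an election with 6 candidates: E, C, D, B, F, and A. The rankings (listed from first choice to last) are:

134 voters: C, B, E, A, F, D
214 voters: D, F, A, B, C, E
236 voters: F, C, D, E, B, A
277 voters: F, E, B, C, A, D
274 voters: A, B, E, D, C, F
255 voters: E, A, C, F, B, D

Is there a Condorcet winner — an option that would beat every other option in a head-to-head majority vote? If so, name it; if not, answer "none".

F vs E: 727–663 for F.
F vs C: 727–663 for F.
F vs D: 902–488 for F.
F vs B: 982–408 for F.
F vs A: 727–663 for F.
F beats every other option head-to-head.

F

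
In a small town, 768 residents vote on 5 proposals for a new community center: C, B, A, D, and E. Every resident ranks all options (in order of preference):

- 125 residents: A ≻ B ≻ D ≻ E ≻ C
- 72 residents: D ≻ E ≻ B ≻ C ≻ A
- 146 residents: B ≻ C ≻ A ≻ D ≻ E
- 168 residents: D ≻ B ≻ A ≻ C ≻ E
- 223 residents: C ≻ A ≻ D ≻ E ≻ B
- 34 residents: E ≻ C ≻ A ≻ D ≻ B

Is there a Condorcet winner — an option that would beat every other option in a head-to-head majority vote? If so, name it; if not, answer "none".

none

Checking pairwise contests:
B beats C 511–257.
D beats B 497–271.
C beats A 475–293.
C beats D 403–365.
C beats E 537–231.
Every option loses at least one head-to-head, so there is no Condorcet winner.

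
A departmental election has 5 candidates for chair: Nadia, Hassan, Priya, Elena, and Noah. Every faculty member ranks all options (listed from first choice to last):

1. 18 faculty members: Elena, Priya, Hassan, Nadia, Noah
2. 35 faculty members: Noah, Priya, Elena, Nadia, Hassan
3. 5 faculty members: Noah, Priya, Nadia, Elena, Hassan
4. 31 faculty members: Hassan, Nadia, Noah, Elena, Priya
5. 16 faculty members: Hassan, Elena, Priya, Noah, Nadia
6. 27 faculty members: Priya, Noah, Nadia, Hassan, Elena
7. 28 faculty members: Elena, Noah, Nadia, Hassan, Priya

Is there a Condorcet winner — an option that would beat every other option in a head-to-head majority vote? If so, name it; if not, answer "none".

Noah vs Nadia: 111–49 for Noah.
Noah vs Hassan: 95–65 for Noah.
Noah vs Priya: 99–61 for Noah.
Noah vs Elena: 98–62 for Noah.
Noah beats every other option head-to-head.

Noah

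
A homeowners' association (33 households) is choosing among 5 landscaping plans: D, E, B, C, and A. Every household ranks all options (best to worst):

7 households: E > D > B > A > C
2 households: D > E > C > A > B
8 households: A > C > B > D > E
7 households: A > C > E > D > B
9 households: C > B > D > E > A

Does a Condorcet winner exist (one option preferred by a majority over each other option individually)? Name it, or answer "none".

Checking pairwise contests:
B beats D 17–16.
D beats E 19–14.
C beats B 26–7.
A beats C 22–11.
D beats A 18–15.
Every option loses at least one head-to-head, so there is no Condorcet winner.

none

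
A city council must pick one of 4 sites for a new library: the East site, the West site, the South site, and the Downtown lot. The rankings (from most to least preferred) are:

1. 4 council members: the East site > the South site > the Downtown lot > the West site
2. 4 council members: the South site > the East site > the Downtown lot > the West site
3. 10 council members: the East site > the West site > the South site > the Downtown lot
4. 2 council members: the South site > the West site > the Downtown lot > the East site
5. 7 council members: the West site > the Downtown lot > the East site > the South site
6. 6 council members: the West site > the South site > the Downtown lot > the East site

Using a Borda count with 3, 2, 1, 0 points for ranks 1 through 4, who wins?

the East site: 4·3 + 4·2 + 10·3 + 2·0 + 7·1 + 6·0 = 57
the West site: 4·0 + 4·0 + 10·2 + 2·2 + 7·3 + 6·3 = 63
the South site: 4·2 + 4·3 + 10·1 + 2·3 + 7·0 + 6·2 = 48
the Downtown lot: 4·1 + 4·1 + 10·0 + 2·1 + 7·2 + 6·1 = 30
the West site has the highest Borda score (63).

the West site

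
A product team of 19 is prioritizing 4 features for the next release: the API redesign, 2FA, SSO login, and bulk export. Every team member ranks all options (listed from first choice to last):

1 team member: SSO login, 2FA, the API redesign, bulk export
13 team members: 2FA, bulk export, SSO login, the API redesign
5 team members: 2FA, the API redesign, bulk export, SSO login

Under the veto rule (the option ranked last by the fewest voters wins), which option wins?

Last-place votes: the API redesign 13, 2FA 0, SSO login 5, bulk export 1.
2FA is ranked last by the fewest voters, so 2FA wins.

2FA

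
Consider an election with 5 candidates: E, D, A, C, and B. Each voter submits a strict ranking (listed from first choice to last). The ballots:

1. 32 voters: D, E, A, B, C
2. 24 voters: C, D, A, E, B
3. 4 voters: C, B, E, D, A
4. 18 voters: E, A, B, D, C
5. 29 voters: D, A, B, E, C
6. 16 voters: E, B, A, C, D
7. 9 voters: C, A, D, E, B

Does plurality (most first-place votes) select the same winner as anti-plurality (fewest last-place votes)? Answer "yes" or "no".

no

Plurality — first-place votes: E 34, D 61, A 0, C 37, B 0. Winner: D.
Anti-plurality — last-place votes: E 0, D 16, A 4, C 79, B 33. Winner: E.
The two methods disagree.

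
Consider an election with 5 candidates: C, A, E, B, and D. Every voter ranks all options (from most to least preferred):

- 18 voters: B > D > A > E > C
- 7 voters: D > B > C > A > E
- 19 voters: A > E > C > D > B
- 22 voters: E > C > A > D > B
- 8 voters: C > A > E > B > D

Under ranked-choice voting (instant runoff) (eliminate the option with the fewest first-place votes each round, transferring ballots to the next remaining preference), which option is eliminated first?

D

Round 1: C 8, A 19, E 22, B 18, D 7. Eliminate D.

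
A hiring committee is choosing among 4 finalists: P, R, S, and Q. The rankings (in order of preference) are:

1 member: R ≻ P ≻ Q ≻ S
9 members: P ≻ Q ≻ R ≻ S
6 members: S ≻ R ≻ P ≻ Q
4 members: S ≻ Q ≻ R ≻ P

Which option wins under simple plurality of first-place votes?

First-place votes: P 9, R 1, S 10, Q 0.
S has the most first-place votes.

S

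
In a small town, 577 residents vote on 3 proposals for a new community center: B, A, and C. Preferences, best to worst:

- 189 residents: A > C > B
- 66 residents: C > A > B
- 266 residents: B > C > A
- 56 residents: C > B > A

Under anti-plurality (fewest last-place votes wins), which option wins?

C

Last-place votes: B 255, A 322, C 0.
C is ranked last by the fewest voters, so C wins.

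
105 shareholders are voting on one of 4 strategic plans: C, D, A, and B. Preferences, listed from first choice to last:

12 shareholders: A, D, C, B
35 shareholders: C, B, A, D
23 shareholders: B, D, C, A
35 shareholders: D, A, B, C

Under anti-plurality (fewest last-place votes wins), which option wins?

B

Last-place votes: C 35, D 35, A 23, B 12.
B is ranked last by the fewest voters, so B wins.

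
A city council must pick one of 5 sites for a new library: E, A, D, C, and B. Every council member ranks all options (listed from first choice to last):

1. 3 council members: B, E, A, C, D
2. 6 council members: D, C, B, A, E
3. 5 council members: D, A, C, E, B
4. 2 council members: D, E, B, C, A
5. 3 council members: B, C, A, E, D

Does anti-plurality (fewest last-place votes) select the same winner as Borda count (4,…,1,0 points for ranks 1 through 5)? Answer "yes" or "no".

no

Anti-plurality — last-place votes: E 6, A 2, D 6, C 0, B 5. Winner: C.
Borda — scores: E 23, A 33, D 52, C 42, B 40. Winner: D.
The two methods disagree.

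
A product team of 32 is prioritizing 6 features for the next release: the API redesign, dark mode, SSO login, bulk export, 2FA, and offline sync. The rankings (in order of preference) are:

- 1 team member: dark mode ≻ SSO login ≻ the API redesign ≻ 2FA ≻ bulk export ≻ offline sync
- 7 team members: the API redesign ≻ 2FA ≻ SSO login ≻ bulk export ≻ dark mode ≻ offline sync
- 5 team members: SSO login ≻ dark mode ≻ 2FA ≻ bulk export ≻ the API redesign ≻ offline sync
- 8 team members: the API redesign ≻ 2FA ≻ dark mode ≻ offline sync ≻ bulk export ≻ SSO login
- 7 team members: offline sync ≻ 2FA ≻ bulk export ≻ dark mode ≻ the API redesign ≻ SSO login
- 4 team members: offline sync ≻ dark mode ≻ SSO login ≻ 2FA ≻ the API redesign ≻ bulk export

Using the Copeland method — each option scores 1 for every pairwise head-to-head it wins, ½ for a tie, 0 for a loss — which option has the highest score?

the API redesign: beats SSO login, bulk export, and offline sync; ties 2FA; loses to dark mode → score 3.5.
dark mode: beats the API redesign, SSO login, bulk export, and offline sync; loses to 2FA → score 4.
SSO login: beats bulk export; loses to the API redesign, dark mode, 2FA, and offline sync → score 1.
bulk export: loses to the API redesign, dark mode, SSO login, 2FA, and offline sync → score 0.
2FA: beats dark mode, SSO login, bulk export, and offline sync; ties the API redesign → score 4.5.
offline sync: beats SSO login and bulk export; loses to the API redesign, dark mode, and 2FA → score 2.
2FA has the best pairwise record.

2FA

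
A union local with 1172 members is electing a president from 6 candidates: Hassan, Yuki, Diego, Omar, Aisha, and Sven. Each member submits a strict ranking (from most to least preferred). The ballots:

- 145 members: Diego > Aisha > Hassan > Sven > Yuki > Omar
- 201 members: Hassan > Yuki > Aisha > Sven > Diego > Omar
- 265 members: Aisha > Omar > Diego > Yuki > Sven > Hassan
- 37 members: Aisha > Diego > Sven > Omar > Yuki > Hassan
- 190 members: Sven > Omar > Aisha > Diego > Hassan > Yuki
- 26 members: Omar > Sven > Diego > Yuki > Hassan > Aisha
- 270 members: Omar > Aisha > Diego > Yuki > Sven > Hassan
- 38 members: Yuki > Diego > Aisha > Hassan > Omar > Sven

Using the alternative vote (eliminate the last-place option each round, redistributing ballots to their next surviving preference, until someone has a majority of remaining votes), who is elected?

Round 1: Hassan 201, Yuki 38, Diego 145, Omar 296, Aisha 302, Sven 190. Eliminate Yuki.
Round 2: Hassan 201, Diego 183, Omar 296, Aisha 302, Sven 190. Eliminate Diego.
Round 3: Hassan 201, Omar 296, Aisha 485, Sven 190. Eliminate Sven.
Round 4: Hassan 201, Omar 486, Aisha 485. Eliminate Hassan.
Round 5: Omar 486, Aisha 686. Aisha has a majority.

Aisha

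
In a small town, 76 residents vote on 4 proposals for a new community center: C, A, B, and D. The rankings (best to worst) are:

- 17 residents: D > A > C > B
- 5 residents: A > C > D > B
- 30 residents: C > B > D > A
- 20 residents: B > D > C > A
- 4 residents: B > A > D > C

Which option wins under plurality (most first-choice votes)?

First-place votes: C 30, A 5, B 24, D 17.
C has the most first-place votes.

C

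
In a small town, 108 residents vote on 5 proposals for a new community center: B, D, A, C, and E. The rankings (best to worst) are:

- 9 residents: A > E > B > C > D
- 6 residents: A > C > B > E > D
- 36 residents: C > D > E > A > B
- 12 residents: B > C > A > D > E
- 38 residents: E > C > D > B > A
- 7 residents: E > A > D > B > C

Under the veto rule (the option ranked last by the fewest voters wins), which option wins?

C

Last-place votes: B 36, D 15, A 38, C 7, E 12.
C is ranked last by the fewest voters, so C wins.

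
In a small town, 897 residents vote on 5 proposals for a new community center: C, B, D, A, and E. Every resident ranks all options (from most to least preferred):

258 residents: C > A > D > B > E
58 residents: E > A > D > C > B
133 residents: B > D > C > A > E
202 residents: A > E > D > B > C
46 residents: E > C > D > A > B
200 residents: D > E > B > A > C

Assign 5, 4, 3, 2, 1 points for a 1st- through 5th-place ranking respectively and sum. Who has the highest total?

C: 258·5 + 58·2 + 133·3 + 202·1 + 46·4 + 200·1 = 2391
B: 258·2 + 58·1 + 133·5 + 202·2 + 46·1 + 200·3 = 2289
D: 258·3 + 58·3 + 133·4 + 202·3 + 46·3 + 200·5 = 3224
A: 258·4 + 58·4 + 133·2 + 202·5 + 46·2 + 200·2 = 3032
E: 258·1 + 58·5 + 133·1 + 202·4 + 46·5 + 200·4 = 2519
D has the highest Borda score (3224).

D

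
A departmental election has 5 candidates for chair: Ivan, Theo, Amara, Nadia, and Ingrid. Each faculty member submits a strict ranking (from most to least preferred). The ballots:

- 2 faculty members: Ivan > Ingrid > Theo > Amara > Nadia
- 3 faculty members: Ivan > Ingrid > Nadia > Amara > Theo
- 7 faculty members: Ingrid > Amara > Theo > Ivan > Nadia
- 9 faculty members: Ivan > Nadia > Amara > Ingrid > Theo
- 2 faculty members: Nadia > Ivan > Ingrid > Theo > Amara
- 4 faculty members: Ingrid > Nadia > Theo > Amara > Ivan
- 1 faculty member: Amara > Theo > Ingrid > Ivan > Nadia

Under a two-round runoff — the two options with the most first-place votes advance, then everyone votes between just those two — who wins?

Ivan

Round 1 first-place votes: Ivan 14, Theo 0, Amara 1, Nadia 2, Ingrid 11.
Ivan and Ingrid advance.
Runoff: Ivan is preferred to Ingrid by 16 voters; Ingrid by 12.
Ivan wins the runoff.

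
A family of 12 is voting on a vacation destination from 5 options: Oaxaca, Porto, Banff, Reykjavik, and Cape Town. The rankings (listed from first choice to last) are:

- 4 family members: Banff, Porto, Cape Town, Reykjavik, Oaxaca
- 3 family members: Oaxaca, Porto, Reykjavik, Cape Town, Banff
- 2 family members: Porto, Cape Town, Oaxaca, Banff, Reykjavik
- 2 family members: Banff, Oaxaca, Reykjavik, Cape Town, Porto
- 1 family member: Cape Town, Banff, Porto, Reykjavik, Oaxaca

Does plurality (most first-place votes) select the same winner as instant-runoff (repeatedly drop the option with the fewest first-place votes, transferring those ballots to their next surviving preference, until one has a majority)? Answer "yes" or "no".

yes

Plurality — first-place votes: Oaxaca 3, Porto 2, Banff 6, Reykjavik 0, Cape Town 1. Winner: Banff.
Instant-runoff — R1 Oaxaca 3, Porto 2, Banff 6, Reykjavik 0, Cape Town 1 (Reykjavik out); R2 Oaxaca 3, Porto 2, Banff 6, Cape Town 1 (Cape Town out); R3 Oaxaca 3, Porto 2, Banff 7 (Banff winner). Winner: Banff.
The two methods agree.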